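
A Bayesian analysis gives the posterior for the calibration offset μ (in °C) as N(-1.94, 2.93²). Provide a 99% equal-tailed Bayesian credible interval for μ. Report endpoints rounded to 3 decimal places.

The posterior is symmetric, so the 99% equal-tailed interval is μ = -1.94 ± z·2.93 with z = 2.576.
Half-width: 2.576 × 2.93 = 7.547.
-1.94 − 7.547 = -9.487; -1.94 + 7.547 = 5.607.

[-9.487, 5.607]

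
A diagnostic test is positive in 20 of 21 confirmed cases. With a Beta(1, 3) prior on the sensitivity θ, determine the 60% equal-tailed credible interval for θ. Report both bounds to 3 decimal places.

Posterior: Beta(1+20, 3+1) = Beta(21, 4).
Equal-tailed 60% interval: the 0.2 and 0.8 quantiles of Beta(21, 4).
Posterior mean ≈ 0.840, SD ≈ 0.072; a Normal approximation gives roughly [0.779, 0.901].
Exact: F⁻¹(0.2) = 0.782; F⁻¹(0.8) = 0.903.

[0.782, 0.903]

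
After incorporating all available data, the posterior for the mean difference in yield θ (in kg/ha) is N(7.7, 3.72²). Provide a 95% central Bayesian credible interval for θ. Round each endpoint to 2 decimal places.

[0.41, 14.99]

The posterior is symmetric, so the 95% equal-tailed interval is θ = 7.7 ± z·3.72 with z = 1.960.
Half-width: 1.960 × 3.72 = 7.29.
7.7 − 7.29 = 0.41; 7.7 + 7.29 = 14.99.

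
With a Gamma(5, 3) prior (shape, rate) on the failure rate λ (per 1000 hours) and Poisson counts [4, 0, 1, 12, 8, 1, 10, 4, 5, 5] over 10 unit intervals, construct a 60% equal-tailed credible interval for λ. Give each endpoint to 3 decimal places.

Posterior: Gamma(5+50, 3+10) = Gamma(55, 13) (shape, rate).
Equal-tailed 60% interval: Gamma(55, 13) quantiles at 0.2 and 0.8.
Posterior mean ≈ 4.231, SD ≈ 0.570; a Normal approximation gives roughly [3.751, 4.711].
Exact: lower = 3.745; upper = 4.702.

[3.745, 4.702]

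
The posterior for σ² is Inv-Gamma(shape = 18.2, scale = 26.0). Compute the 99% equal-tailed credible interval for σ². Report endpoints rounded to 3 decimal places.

Inverse-Gamma(18.2, 26.0) quantiles: F⁻¹(0.005) and F⁻¹(0.995).
Equivalently, 1/σ² ~ Gamma(18.2, rate = 26.0); invert its 0.995 and 0.005 quantiles.
Posterior mean ≈ 1.512, SD ≈ 0.376; a Normal approximation gives roughly [0.544, 2.479].
Exact: lower = 0.837; upper = 2.863.

[0.837, 2.863]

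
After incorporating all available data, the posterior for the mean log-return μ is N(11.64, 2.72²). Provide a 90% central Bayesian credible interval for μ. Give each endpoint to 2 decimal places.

The posterior is symmetric, so the 90% equal-tailed interval is μ = 11.64 ± z·2.72 with z = 1.645.
Half-width: 1.645 × 2.72 = 4.47.
11.64 − 4.47 = 7.17; 11.64 + 4.47 = 16.11.

[7.17, 16.11]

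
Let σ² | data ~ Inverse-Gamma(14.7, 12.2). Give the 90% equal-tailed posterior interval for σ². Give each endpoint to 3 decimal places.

[0.567, 1.354]

Inverse-Gamma(14.7, 12.2) quantiles: F⁻¹(0.05) and F⁻¹(0.95).
Equivalently, 1/σ² ~ Gamma(14.7, rate = 12.2); invert its 0.95 and 0.05 quantiles.
Posterior mean ≈ 0.891, SD ≈ 0.250; a Normal approximation gives roughly [0.479, 1.302].
Exact: lower = 0.567; upper = 1.354.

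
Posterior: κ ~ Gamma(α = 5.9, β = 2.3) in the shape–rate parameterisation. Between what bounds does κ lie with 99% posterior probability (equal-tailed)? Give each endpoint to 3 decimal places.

[0.647, 6.085]

Posterior: Gamma(shape 5.9, rate 2.3).
Equal-tailed 99% interval: Gamma(5.9, 2.3) quantiles at 0.005 and 0.995.
Posterior mean ≈ 2.565, SD ≈ 1.056; a Normal approximation gives roughly [-0.155, 5.286].
Exact: lower = 0.647; upper = 6.085.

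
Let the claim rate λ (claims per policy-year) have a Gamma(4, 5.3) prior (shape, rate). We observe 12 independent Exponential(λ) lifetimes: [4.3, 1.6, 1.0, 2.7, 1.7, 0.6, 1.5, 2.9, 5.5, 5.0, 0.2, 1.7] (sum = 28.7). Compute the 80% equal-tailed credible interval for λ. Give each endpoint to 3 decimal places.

[0.328, 0.626]

Posterior: Gamma(4+12, 5.3+28.7) = Gamma(16, 34.0) (shape, rate).
Equal-tailed 80% interval: Gamma(16, 34.0) quantiles at 0.1 and 0.9.
Posterior mean ≈ 0.471, SD ≈ 0.118; a Normal approximation gives roughly [0.320, 0.621].
Exact: lower = 0.328; upper = 0.626.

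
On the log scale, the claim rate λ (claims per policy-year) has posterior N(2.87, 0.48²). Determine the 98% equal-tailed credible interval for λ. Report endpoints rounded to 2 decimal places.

On the log scale the 98% interval is 2.87 ± 2.326 × 0.48 = [1.7534, 3.9866].
Exponentiate: [e^1.7534, e^3.9866] = [5.77, 53.87].

[5.77, 53.87]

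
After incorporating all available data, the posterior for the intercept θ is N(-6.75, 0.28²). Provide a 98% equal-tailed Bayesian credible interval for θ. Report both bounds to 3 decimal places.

[-7.401, -6.099]

The posterior is symmetric, so the 98% equal-tailed interval is θ = -6.75 ± z·0.28 with z = 2.326.
Half-width: 2.326 × 0.28 = 0.651.
-6.75 − 0.651 = -7.401; -6.75 + 0.651 = -6.099.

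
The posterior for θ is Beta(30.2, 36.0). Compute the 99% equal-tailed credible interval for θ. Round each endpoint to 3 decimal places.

Posterior: Beta(30.2, 36.0).
Equal-tailed 99% interval: the 0.005 and 0.995 quantiles of Beta(30.2, 36.0).
Posterior mean ≈ 0.456, SD ≈ 0.061; a Normal approximation gives roughly [0.300, 0.613].
Exact: F⁻¹(0.005) = 0.304; F⁻¹(0.995) = 0.613.

[0.304, 0.613]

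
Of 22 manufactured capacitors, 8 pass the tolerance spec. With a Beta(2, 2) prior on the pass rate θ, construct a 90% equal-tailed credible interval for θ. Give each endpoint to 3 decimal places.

Posterior: Beta(2+8, 2+14) = Beta(10, 16).
Equal-tailed 90% interval: the 0.05 and 0.95 quantiles of Beta(10, 16).
Posterior mean ≈ 0.385, SD ≈ 0.094; a Normal approximation gives roughly [0.231, 0.539].
Exact: F⁻¹(0.05) = 0.236; F⁻¹(0.95) = 0.544.

[0.236, 0.544]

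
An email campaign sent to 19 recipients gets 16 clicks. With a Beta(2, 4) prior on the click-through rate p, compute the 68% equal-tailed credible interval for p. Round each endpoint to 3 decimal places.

[0.631, 0.809]

Posterior: Beta(2+16, 4+3) = Beta(18, 7).
Equal-tailed 68% interval: the 0.16 and 0.84 quantiles of Beta(18, 7).
Posterior mean ≈ 0.720, SD ≈ 0.088; a Normal approximation gives roughly [0.632, 0.808].
Exact: F⁻¹(0.16) = 0.631; F⁻¹(0.84) = 0.809.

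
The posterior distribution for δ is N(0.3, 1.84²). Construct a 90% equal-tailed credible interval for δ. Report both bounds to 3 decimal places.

[-2.727, 3.327]

The posterior is symmetric, so the 90% equal-tailed interval is δ = 0.3 ± z·1.84 with z = 1.645.
Half-width: 1.645 × 1.84 = 3.027.
0.3 − 3.027 = -2.727; 0.3 + 3.027 = 3.327.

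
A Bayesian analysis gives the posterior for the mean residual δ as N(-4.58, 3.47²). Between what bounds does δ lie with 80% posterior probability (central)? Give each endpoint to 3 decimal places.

The posterior is symmetric, so the 80% equal-tailed interval is δ = -4.58 ± z·3.47 with z = 1.282.
Half-width: 1.282 × 3.47 = 4.447.
-4.58 − 4.447 = -9.027; -4.58 + 4.447 = -0.133.

[-9.027, -0.133]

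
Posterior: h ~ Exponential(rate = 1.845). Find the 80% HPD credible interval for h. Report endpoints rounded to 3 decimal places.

The exponential density is strictly decreasing on [0, ∞), so the HPD interval is anchored at 0: [0, q] with P(h ≤ q) = 0.80.
q = −ln(1 − 0.80) / 1.845 = 1.6094 / 1.845 = 0.872.

[0.000, 0.872]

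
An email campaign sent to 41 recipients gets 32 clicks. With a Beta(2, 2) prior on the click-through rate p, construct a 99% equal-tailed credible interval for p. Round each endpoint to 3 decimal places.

[0.575, 0.895]

Posterior: Beta(2+32, 2+9) = Beta(34, 11).
Equal-tailed 99% interval: the 0.005 and 0.995 quantiles of Beta(34, 11).
Posterior mean ≈ 0.756, SD ≈ 0.063; a Normal approximation gives roughly [0.592, 0.919].
Exact: F⁻¹(0.005) = 0.575; F⁻¹(0.995) = 0.895.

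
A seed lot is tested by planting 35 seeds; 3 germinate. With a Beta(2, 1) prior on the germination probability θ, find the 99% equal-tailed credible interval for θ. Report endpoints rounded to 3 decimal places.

Posterior: Beta(2+3, 1+32) = Beta(5, 33).
Equal-tailed 99% interval: the 0.005 and 0.995 quantiles of Beta(5, 33).
Posterior mean ≈ 0.132, SD ≈ 0.054; a Normal approximation gives roughly [-0.008, 0.271].
Exact: F⁻¹(0.005) = 0.030; F⁻¹(0.995) = 0.303.

[0.030, 0.303]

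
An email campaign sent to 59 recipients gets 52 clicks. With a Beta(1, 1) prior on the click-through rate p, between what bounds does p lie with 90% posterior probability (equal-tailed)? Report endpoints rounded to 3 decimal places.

[0.792, 0.932]

Posterior: Beta(1+52, 1+7) = Beta(53, 8).
Equal-tailed 90% interval: the 0.05 and 0.95 quantiles of Beta(53, 8).
Posterior mean ≈ 0.869, SD ≈ 0.043; a Normal approximation gives roughly [0.798, 0.939].
Exact: F⁻¹(0.05) = 0.792; F⁻¹(0.95) = 0.932.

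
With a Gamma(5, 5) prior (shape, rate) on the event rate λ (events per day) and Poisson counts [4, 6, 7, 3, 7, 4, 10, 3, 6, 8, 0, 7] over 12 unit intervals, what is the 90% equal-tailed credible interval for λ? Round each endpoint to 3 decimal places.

[3.343, 4.959]

Posterior: Gamma(5+65, 5+12) = Gamma(70, 17) (shape, rate).
Equal-tailed 90% interval: Gamma(70, 17) quantiles at 0.05 and 0.95.
Posterior mean ≈ 4.118, SD ≈ 0.492; a Normal approximation gives roughly [3.308, 4.927].
Exact: lower = 3.343; upper = 4.959.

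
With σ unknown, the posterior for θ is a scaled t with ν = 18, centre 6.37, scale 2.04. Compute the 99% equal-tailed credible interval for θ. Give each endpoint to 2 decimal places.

The t_18 distribution is symmetric; the 99% interval is 6.37 ± t·2.04 with t_{0.995,18} = 2.878.
Half-width: 2.878 × 2.04 = 5.87.
6.37 − 5.87 = 0.50; 6.37 + 5.87 = 12.24.

[0.50, 12.24]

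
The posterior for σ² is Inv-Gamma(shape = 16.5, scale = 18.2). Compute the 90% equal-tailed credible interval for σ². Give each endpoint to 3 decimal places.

[0.768, 1.744]

Inverse-Gamma(16.5, 18.2) quantiles: F⁻¹(0.05) and F⁻¹(0.95).
Equivalently, 1/σ² ~ Gamma(16.5, rate = 18.2); invert its 0.95 and 0.05 quantiles.
Posterior mean ≈ 1.174, SD ≈ 0.308; a Normal approximation gives roughly [0.667, 1.681].
Exact: lower = 0.768; upper = 1.744.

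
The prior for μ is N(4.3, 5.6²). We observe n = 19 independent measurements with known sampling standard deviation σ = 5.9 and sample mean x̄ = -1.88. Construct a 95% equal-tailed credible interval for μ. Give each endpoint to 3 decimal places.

Posterior precision = 1/5.6² + 19/5.9² = 0.0319 + 0.5458 = 0.5777, so posterior SD = 1.3157.
Posterior mean = (4.3/5.6² + 19·-1.88/5.9²) / 0.5777 = -1.5389.
Interval: -1.5389 ± 1.960 × 1.3157 → [-4.118, 1.040].

[-4.118, 1.040]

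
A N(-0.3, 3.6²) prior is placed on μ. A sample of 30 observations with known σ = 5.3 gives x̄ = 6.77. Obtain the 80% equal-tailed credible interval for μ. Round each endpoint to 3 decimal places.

Posterior precision = 1/3.6² + 30/5.3² = 0.0772 + 1.0680 = 1.1452, so posterior SD = 0.9345.
Posterior mean = (-0.3/3.6² + 30·6.77/5.3²) / 1.1452 = 6.2936.
Interval: 6.2936 ± 1.282 × 0.9345 → [5.096, 7.491].

[5.096, 7.491]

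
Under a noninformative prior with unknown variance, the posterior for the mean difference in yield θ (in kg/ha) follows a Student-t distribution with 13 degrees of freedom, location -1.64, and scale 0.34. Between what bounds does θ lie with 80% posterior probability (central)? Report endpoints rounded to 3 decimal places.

The t_13 distribution is symmetric; the 80% interval is -1.64 ± t·0.34 with t_{0.9,13} = 1.350.
Half-width: 1.350 × 0.34 = 0.459.
-1.64 − 0.459 = -2.099; -1.64 + 0.459 = -1.181.

[-2.099, -1.181]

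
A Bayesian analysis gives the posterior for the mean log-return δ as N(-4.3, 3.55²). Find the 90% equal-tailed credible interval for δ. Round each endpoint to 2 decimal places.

The posterior is symmetric, so the 90% equal-tailed interval is δ = -4.3 ± z·3.55 with z = 1.645.
Half-width: 1.645 × 3.55 = 5.84.
-4.3 − 5.84 = -10.14; -4.3 + 5.84 = 1.54.

[-10.14, 1.54]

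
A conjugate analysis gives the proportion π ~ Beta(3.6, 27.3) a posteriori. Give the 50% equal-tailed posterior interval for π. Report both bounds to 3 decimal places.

Posterior: Beta(3.6, 27.3).
Equal-tailed 50% interval: the 0.25 and 0.75 quantiles of Beta(3.6, 27.3).
Posterior mean ≈ 0.117, SD ≈ 0.057; a Normal approximation gives roughly [0.078, 0.155].
Exact: F⁻¹(0.25) = 0.074; F⁻¹(0.75) = 0.150.

[0.074, 0.150]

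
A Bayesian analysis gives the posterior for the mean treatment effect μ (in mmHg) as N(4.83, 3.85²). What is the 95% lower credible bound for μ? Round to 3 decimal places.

Need L with P(μ ≥ L) = 0.95: L = 4.83 − z_{0.05}·3.85.
z = 1.645; L = 4.83 − 1.645 × 3.85 = -1.503.

-1.503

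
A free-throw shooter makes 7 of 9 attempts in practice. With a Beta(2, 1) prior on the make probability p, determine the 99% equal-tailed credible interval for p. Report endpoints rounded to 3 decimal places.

[0.392, 0.967]

Posterior: Beta(2+7, 1+2) = Beta(9, 3).
Equal-tailed 99% interval: the 0.005 and 0.995 quantiles of Beta(9, 3).
Posterior mean ≈ 0.750, SD ≈ 0.120; a Normal approximation gives roughly [0.441, 1.059].
Exact: F⁻¹(0.005) = 0.392; F⁻¹(0.995) = 0.967.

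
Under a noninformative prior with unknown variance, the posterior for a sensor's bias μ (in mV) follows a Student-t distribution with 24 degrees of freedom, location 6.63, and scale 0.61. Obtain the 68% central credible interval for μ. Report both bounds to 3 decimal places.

[6.011, 7.249]

The t_24 distribution is symmetric; the 68% interval is 6.63 ± t·0.61 with t_{0.84,24} = 1.015.
Half-width: 1.015 × 0.61 = 0.619.
6.63 − 0.619 = 6.011; 6.63 + 0.619 = 7.249.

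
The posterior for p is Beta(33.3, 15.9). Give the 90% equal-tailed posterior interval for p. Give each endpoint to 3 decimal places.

Posterior: Beta(33.3, 15.9).
Equal-tailed 90% interval: the 0.05 and 0.95 quantiles of Beta(33.3, 15.9).
Posterior mean ≈ 0.677, SD ≈ 0.066; a Normal approximation gives roughly [0.568, 0.785].
Exact: F⁻¹(0.05) = 0.564; F⁻¹(0.95) = 0.781.

[0.564, 0.781]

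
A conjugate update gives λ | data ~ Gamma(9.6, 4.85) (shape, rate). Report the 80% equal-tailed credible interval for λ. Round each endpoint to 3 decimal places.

[1.217, 2.829]

Posterior: Gamma(shape 9.6, rate 4.85).
Equal-tailed 80% interval: Gamma(9.6, 4.85) quantiles at 0.1 and 0.9.
Posterior mean ≈ 1.979, SD ≈ 0.639; a Normal approximation gives roughly [1.161, 2.798].
Exact: lower = 1.217; upper = 2.829.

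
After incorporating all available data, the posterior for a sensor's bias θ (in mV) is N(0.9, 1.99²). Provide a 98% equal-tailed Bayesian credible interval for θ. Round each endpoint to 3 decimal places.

[-3.729, 5.529]

The posterior is symmetric, so the 98% equal-tailed interval is θ = 0.9 ± z·1.99 with z = 2.326.
Half-width: 2.326 × 1.99 = 4.629.
0.9 − 4.629 = -3.729; 0.9 + 4.629 = 5.529.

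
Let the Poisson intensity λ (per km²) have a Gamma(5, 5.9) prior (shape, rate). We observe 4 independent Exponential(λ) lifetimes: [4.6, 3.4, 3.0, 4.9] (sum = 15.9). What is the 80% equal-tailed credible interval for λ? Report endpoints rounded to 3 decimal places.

[0.249, 0.596]

Posterior: Gamma(5+4, 5.9+15.9) = Gamma(9, 21.8) (shape, rate).
Equal-tailed 80% interval: Gamma(9, 21.8) quantiles at 0.1 and 0.9.
Posterior mean ≈ 0.413, SD ≈ 0.138; a Normal approximation gives roughly [0.236, 0.589].
Exact: lower = 0.249; upper = 0.596.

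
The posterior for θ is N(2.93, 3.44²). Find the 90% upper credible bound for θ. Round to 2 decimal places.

Need U with P(θ ≤ U) = 0.90: U = 2.93 + z_{0.1}·3.44.
z = 1.282; U = 2.93 + 1.282 × 3.44 = 7.34.

7.34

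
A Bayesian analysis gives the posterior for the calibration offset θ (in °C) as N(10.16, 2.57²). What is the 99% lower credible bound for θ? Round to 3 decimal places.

Need L with P(θ ≥ L) = 0.99: L = 10.16 − z_{0.01}·2.57.
z = 2.326; L = 10.16 − 2.326 × 2.57 = 4.181.

4.181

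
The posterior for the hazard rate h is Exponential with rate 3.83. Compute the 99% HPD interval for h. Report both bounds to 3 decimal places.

The exponential density is strictly decreasing on [0, ∞), so the HPD interval is anchored at 0: [0, q] with P(h ≤ q) = 0.99.
q = −ln(1 − 0.99) / 3.83 = 4.6052 / 3.83 = 1.202.

[0.000, 1.202]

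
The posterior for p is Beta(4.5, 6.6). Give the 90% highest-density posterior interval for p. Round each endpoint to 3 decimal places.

The posterior is unimodal and skewed, so the HPD interval has equal density at both endpoints and is the shortest 90% interval.
Solving f(0.171) = f(0.634) with F(0.634) − F(0.171) = 0.90 gives [0.171, 0.634].
For comparison, the equal-tailed interval is [0.183, 0.648]; the HPD is narrower and shifted toward the mode.

[0.171, 0.634]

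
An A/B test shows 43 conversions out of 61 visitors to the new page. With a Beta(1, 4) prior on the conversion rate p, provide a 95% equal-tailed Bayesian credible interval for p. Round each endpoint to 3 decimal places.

Posterior: Beta(1+43, 4+18) = Beta(44, 22).
Equal-tailed 95% interval: the 0.025 and 0.975 quantiles of Beta(44, 22).
Posterior mean ≈ 0.667, SD ≈ 0.058; a Normal approximation gives roughly [0.554, 0.780].
Exact: F⁻¹(0.025) = 0.549; F⁻¹(0.975) = 0.774.

[0.549, 0.774]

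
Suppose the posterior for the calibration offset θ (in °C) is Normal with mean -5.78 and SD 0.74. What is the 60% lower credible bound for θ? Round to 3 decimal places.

-5.967

Need L with P(θ ≥ L) = 0.60: L = -5.78 − z_{0.4}·0.74.
z = 0.253; L = -5.78 − 0.253 × 0.74 = -5.967.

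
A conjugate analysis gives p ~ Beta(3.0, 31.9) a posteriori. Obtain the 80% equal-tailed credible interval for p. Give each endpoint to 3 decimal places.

[0.033, 0.149]

Posterior: Beta(3.0, 31.9).
Equal-tailed 80% interval: the 0.1 and 0.9 quantiles of Beta(3.0, 31.9).
Posterior mean ≈ 0.086, SD ≈ 0.047; a Normal approximation gives roughly [0.026, 0.146].
Exact: F⁻¹(0.1) = 0.033; F⁻¹(0.9) = 0.149.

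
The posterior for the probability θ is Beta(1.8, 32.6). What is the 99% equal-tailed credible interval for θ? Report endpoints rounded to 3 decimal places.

[0.002, 0.192]

Posterior: Beta(1.8, 32.6).
Equal-tailed 99% interval: the 0.005 and 0.995 quantiles of Beta(1.8, 32.6).
Posterior mean ≈ 0.052, SD ≈ 0.037; a Normal approximation gives roughly [-0.044, 0.149].
Exact: F⁻¹(0.005) = 0.002; F⁻¹(0.995) = 0.192.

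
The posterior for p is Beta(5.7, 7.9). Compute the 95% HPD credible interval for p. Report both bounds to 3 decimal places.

The posterior is unimodal and skewed, so the HPD interval has equal density at both endpoints and is the shortest 95% interval.
Solving f(0.174) = f(0.670) with F(0.670) − F(0.174) = 0.95 gives [0.174, 0.670].
For comparison, the equal-tailed interval is [0.182, 0.679]; the HPD is narrower and shifted toward the mode.

[0.174, 0.670]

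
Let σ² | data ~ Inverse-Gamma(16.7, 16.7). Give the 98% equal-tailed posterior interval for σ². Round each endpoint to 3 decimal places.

[0.604, 1.924]

Inverse-Gamma(16.7, 16.7) quantiles: F⁻¹(0.01) and F⁻¹(0.99).
Equivalently, 1/σ² ~ Gamma(16.7, rate = 16.7); invert its 0.99 and 0.01 quantiles.
Posterior mean ≈ 1.064, SD ≈ 0.277; a Normal approximation gives roughly [0.418, 1.709].
Exact: lower = 0.604; upper = 1.924.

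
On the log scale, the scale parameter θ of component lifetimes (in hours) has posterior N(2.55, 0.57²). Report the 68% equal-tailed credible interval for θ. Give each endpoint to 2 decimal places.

On the log scale the 68% interval is 2.55 ± 0.994 × 0.57 = [1.9832, 3.1168].
Exponentiate: [e^1.9832, e^3.1168] = [7.27, 22.57].

[7.27, 22.57]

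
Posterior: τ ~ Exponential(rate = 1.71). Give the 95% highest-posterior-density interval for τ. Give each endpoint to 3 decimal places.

[0.000, 1.752]

The exponential density is strictly decreasing on [0, ∞), so the HPD interval is anchored at 0: [0, q] with P(τ ≤ q) = 0.95.
q = −ln(1 − 0.95) / 1.71 = 2.9957 / 1.71 = 1.752.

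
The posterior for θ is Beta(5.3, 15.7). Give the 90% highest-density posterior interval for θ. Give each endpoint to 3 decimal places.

The posterior is unimodal and skewed, so the HPD interval has equal density at both endpoints and is the shortest 90% interval.
Solving f(0.101) = f(0.399) with F(0.399) − F(0.101) = 0.90 gives [0.101, 0.399].
For comparison, the equal-tailed interval is [0.114, 0.418]; the HPD is narrower and shifted toward the mode.

[0.101, 0.399]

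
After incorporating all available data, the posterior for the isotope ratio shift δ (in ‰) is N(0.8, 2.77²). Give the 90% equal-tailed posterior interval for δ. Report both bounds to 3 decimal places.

[-3.756, 5.356]

The posterior is symmetric, so the 90% equal-tailed interval is δ = 0.8 ± z·2.77 with z = 1.645.
Half-width: 1.645 × 2.77 = 4.556.
0.8 − 4.556 = -3.756; 0.8 + 4.556 = 5.356.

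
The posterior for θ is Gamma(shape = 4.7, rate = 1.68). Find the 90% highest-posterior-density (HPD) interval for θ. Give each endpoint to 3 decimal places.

[0.792, 4.725]

The posterior is unimodal and skewed, so the HPD interval has equal density at both endpoints and is the shortest 90% interval.
Solving f(0.792) = f(4.725) with F(4.725) − F(0.792) = 0.90 gives [0.792, 4.725].
For comparison, the equal-tailed interval is [1.062, 5.201]; the HPD is narrower and shifted toward the mode.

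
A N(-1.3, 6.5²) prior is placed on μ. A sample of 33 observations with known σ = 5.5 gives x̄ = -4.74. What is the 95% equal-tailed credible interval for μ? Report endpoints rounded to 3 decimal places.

Posterior precision = 1/6.5² + 33/5.5² = 0.0237 + 1.0909 = 1.1146, so posterior SD = 0.9472.
Posterior mean = (-1.3/6.5² + 33·-4.74/5.5²) / 1.1146 = -4.6669.
Interval: -4.6669 ± 1.960 × 0.9472 → [-6.523, -2.810].

[-6.523, -2.810]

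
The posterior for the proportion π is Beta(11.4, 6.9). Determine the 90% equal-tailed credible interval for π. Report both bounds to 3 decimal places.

Posterior: Beta(11.4, 6.9).
Equal-tailed 90% interval: the 0.05 and 0.95 quantiles of Beta(11.4, 6.9).
Posterior mean ≈ 0.623, SD ≈ 0.110; a Normal approximation gives roughly [0.441, 0.804].
Exact: F⁻¹(0.05) = 0.433; F⁻¹(0.95) = 0.797.

[0.433, 0.797]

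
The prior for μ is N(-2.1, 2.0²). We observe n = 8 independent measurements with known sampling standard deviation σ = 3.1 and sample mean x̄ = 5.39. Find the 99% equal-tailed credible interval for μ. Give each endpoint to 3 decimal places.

Posterior precision = 1/2.0² + 8/3.1² = 0.2500 + 0.8325 = 1.0825, so posterior SD = 0.9612.
Posterior mean = (-2.1/2.0² + 8·5.39/3.1²) / 1.0825 = 3.6602.
Interval: 3.6602 ± 2.576 × 0.9612 → [1.184, 6.136].

[1.184, 6.136]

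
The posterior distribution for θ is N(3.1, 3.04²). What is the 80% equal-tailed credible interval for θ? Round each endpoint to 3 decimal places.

The posterior is symmetric, so the 80% equal-tailed interval is θ = 3.1 ± z·3.04 with z = 1.282.
Half-width: 1.282 × 3.04 = 3.896.
3.1 − 3.896 = -0.796; 3.1 + 3.896 = 6.996.

[-0.796, 6.996]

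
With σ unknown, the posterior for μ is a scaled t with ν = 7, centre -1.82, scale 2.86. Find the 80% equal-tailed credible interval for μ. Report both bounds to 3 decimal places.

[-5.867, 2.227]

The t_7 distribution is symmetric; the 80% interval is -1.82 ± t·2.86 with t_{0.9,7} = 1.415.
Half-width: 1.415 × 2.86 = 4.047.
-1.82 − 4.047 = -5.867; -1.82 + 4.047 = 2.227.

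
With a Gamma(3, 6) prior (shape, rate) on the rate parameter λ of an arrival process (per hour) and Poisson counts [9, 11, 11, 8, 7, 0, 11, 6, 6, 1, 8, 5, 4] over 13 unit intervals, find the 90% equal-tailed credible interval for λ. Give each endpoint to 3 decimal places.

[3.947, 5.587]

Posterior: Gamma(3+87, 6+13) = Gamma(90, 19) (shape, rate).
Equal-tailed 90% interval: Gamma(90, 19) quantiles at 0.05 and 0.95.
Posterior mean ≈ 4.737, SD ≈ 0.499; a Normal approximation gives roughly [3.916, 5.558].
Exact: lower = 3.947; upper = 5.587.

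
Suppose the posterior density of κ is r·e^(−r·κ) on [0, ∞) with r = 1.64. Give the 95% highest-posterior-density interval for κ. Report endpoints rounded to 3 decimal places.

The exponential density is strictly decreasing on [0, ∞), so the HPD interval is anchored at 0: [0, q] with P(κ ≤ q) = 0.95.
q = −ln(1 − 0.95) / 1.64 = 2.9957 / 1.64 = 1.827.

[0.000, 1.827]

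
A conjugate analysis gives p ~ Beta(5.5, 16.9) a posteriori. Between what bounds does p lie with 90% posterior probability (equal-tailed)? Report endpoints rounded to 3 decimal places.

Posterior: Beta(5.5, 16.9).
Equal-tailed 90% interval: the 0.05 and 0.95 quantiles of Beta(5.5, 16.9).
Posterior mean ≈ 0.246, SD ≈ 0.089; a Normal approximation gives roughly [0.099, 0.392].
Exact: F⁻¹(0.05) = 0.113; F⁻¹(0.95) = 0.404.

[0.113, 0.404]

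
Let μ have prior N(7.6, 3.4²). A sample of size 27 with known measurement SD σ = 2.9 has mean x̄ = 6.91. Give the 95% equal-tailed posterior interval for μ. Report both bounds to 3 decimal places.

Posterior precision = 1/3.4² + 27/2.9² = 0.0865 + 3.2105 = 3.2970, so posterior SD = 0.5507.
Posterior mean = (7.6/3.4² + 27·6.91/2.9²) / 3.2970 = 6.9281.
Interval: 6.9281 ± 1.960 × 0.5507 → [5.849, 8.008].

[5.849, 8.008]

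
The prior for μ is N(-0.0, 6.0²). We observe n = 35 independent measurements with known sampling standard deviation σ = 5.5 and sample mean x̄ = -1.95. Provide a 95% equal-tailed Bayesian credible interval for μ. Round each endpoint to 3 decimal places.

[-3.705, -0.104]

Posterior precision = 1/6.0² + 35/5.5² = 0.0278 + 1.1570 = 1.1848, so posterior SD = 0.9187.
Posterior mean = (-0.0/6.0² + 35·-1.95/5.5²) / 1.1848 = -1.9043.
Interval: -1.9043 ± 1.960 × 0.9187 → [-3.705, -0.104].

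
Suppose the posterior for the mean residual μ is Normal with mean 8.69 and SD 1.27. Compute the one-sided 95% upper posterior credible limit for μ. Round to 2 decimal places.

10.78

Need U with P(μ ≤ U) = 0.95: U = 8.69 + z_{0.05}·1.27.
z = 1.645; U = 8.69 + 1.645 × 1.27 = 10.78.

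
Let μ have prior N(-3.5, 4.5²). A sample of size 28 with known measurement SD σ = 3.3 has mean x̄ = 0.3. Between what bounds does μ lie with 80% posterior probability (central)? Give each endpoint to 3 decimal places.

[-0.563, 1.020]

Posterior precision = 1/4.5² + 28/3.3² = 0.0494 + 2.5712 = 2.6205, so posterior SD = 0.6177.
Posterior mean = (-3.5/4.5² + 28·0.3/3.3²) / 2.6205 = 0.2284.
Interval: 0.2284 ± 1.282 × 0.6177 → [-0.563, 1.020].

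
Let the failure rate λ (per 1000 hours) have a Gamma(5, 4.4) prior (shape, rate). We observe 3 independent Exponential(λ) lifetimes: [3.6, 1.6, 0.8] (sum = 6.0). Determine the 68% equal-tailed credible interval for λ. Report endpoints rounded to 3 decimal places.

Posterior: Gamma(5+3, 4.4+6.0) = Gamma(8, 10.4) (shape, rate).
Equal-tailed 68% interval: Gamma(8, 10.4) quantiles at 0.16 and 0.84.
Posterior mean ≈ 0.769, SD ≈ 0.272; a Normal approximation gives roughly [0.499, 1.040].
Exact: lower = 0.504; upper = 1.034.

[0.504, 1.034]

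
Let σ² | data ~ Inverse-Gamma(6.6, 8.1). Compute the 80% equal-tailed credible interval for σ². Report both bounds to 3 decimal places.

Inverse-Gamma(6.6, 8.1) quantiles: F⁻¹(0.1) and F⁻¹(0.9).
Equivalently, 1/σ² ~ Gamma(6.6, rate = 8.1); invert its 0.9 and 0.1 quantiles.
Posterior mean ≈ 1.446, SD ≈ 0.674; a Normal approximation gives roughly [0.582, 2.311].
Exact: lower = 0.807; upper = 2.253.

[0.807, 2.253]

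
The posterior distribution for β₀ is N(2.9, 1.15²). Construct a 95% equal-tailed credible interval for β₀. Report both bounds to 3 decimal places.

[0.646, 5.154]

The posterior is symmetric, so the 95% equal-tailed interval is β₀ = 2.9 ± z·1.15 with z = 1.960.
Half-width: 1.960 × 1.15 = 2.254.
2.9 − 2.254 = 0.646; 2.9 + 2.254 = 5.154.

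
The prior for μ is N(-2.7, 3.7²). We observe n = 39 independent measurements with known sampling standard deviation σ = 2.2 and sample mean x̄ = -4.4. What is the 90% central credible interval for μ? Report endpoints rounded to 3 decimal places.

Posterior precision = 1/3.7² + 39/2.2² = 0.0730 + 8.0579 = 8.1309, so posterior SD = 0.3507.
Posterior mean = (-2.7/3.7² + 39·-4.4/2.2²) / 8.1309 = -4.3847.
Interval: -4.3847 ± 1.645 × 0.3507 → [-4.962, -3.808].

[-4.962, -3.808]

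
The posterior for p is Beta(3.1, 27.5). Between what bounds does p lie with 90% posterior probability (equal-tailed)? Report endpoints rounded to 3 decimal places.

[0.030, 0.202]

Posterior: Beta(3.1, 27.5).
Equal-tailed 90% interval: the 0.05 and 0.95 quantiles of Beta(3.1, 27.5).
Posterior mean ≈ 0.101, SD ≈ 0.054; a Normal approximation gives roughly [0.013, 0.190].
Exact: F⁻¹(0.05) = 0.030; F⁻¹(0.95) = 0.202.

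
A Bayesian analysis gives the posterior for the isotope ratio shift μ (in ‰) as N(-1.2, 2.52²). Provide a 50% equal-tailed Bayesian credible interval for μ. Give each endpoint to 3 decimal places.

The posterior is symmetric, so the 50% equal-tailed interval is μ = -1.2 ± z·2.52 with z = 0.674.
Half-width: 0.674 × 2.52 = 1.700.
-1.2 − 1.700 = -2.900; -1.2 + 1.700 = 0.500.

[-2.900, 0.500]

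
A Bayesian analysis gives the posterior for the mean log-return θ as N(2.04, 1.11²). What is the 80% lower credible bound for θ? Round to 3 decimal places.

Need L with P(θ ≥ L) = 0.80: L = 2.04 − z_{0.2}·1.11.
z = 0.842; L = 2.04 − 0.842 × 1.11 = 1.106.

1.106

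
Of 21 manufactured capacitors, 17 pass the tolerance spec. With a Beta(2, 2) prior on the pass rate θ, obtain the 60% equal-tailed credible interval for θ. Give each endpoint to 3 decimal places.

[0.691, 0.833]

Posterior: Beta(2+17, 2+4) = Beta(19, 6).
Equal-tailed 60% interval: the 0.2 and 0.8 quantiles of Beta(19, 6).
Posterior mean ≈ 0.760, SD ≈ 0.084; a Normal approximation gives roughly [0.690, 0.830].
Exact: F⁻¹(0.2) = 0.691; F⁻¹(0.8) = 0.833.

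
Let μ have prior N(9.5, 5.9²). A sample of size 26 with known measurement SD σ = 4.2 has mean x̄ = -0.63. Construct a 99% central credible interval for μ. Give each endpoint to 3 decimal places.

Posterior precision = 1/5.9² + 26/4.2² = 0.0287 + 1.4739 = 1.5027, so posterior SD = 0.8158.
Posterior mean = (9.5/5.9² + 26·-0.63/4.2²) / 1.5027 = -0.4363.
Interval: -0.4363 ± 2.576 × 0.8158 → [-2.538, 1.665].

[-2.538, 1.665]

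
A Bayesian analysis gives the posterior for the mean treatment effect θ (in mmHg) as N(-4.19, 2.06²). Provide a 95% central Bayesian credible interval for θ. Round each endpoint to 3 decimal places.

[-8.228, -0.152]

The posterior is symmetric, so the 95% equal-tailed interval is θ = -4.19 ± z·2.06 with z = 1.960.
Half-width: 1.960 × 2.06 = 4.038.
-4.19 − 4.038 = -8.228; -4.19 + 4.038 = -0.152.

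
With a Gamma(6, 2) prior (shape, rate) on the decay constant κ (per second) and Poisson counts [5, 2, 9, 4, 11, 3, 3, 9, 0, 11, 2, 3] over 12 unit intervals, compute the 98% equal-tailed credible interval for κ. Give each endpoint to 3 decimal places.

[3.593, 6.331]

Posterior: Gamma(6+62, 2+12) = Gamma(68, 14) (shape, rate).
Equal-tailed 98% interval: Gamma(68, 14) quantiles at 0.01 and 0.99.
Posterior mean ≈ 4.857, SD ≈ 0.589; a Normal approximation gives roughly [3.487, 6.227].
Exact: lower = 3.593; upper = 6.331.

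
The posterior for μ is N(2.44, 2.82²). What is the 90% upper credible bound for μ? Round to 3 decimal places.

Need U with P(μ ≤ U) = 0.90: U = 2.44 + z_{0.1}·2.82.
z = 1.282; U = 2.44 + 1.282 × 2.82 = 6.054.

6.054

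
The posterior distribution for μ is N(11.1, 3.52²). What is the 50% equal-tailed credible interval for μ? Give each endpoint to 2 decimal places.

The posterior is symmetric, so the 50% equal-tailed interval is μ = 11.1 ± z·3.52 with z = 0.674.
Half-width: 0.674 × 3.52 = 2.37.
11.1 − 2.37 = 8.73; 11.1 + 2.37 = 13.47.

[8.73, 13.47]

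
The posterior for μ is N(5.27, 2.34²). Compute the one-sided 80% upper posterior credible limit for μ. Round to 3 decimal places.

7.239

Need U with P(μ ≤ U) = 0.80: U = 5.27 + z_{0.2}·2.34.
z = 0.842; U = 5.27 + 0.842 × 2.34 = 7.239.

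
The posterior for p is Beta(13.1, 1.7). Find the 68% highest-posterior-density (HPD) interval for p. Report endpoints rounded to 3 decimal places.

The posterior is unimodal and skewed, so the HPD interval has equal density at both endpoints and is the shortest 68% interval.
Solving f(0.855) = f(0.988) with F(0.988) − F(0.855) = 0.68 gives [0.855, 0.988].
For comparison, the equal-tailed interval is [0.808, 0.961]; the HPD is narrower and shifted toward the mode.

[0.855, 0.988]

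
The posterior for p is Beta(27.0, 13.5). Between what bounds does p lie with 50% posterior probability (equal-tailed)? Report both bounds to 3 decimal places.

Posterior: Beta(27.0, 13.5).
Equal-tailed 50% interval: the 0.25 and 0.75 quantiles of Beta(27.0, 13.5).
Posterior mean ≈ 0.667, SD ≈ 0.073; a Normal approximation gives roughly [0.617, 0.716].
Exact: F⁻¹(0.25) = 0.618; F⁻¹(0.75) = 0.718.

[0.618, 0.718]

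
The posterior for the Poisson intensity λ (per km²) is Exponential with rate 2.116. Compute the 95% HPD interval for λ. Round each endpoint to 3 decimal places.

The exponential density is strictly decreasing on [0, ∞), so the HPD interval is anchored at 0: [0, q] with P(λ ≤ q) = 0.95.
q = −ln(1 − 0.95) / 2.116 = 2.9957 / 2.116 = 1.416.

[0.000, 1.416]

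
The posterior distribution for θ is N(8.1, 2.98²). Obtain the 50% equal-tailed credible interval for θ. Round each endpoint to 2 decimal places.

[6.09, 10.11]

The posterior is symmetric, so the 50% equal-tailed interval is θ = 8.1 ± z·2.98 with z = 0.674.
Half-width: 0.674 × 2.98 = 2.01.
8.1 − 2.01 = 6.09; 8.1 + 2.01 = 10.11.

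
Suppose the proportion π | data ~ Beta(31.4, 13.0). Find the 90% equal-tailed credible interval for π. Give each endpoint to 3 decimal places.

[0.591, 0.813]

Posterior: Beta(31.4, 13.0).
Equal-tailed 90% interval: the 0.05 and 0.95 quantiles of Beta(31.4, 13.0).
Posterior mean ≈ 0.707, SD ≈ 0.068; a Normal approximation gives roughly [0.596, 0.818].
Exact: F⁻¹(0.05) = 0.591; F⁻¹(0.95) = 0.813.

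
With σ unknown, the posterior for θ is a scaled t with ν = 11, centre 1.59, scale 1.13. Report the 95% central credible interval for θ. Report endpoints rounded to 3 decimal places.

The t_11 distribution is symmetric; the 95% interval is 1.59 ± t·1.13 with t_{0.975,11} = 2.201.
Half-width: 2.201 × 1.13 = 2.487.
1.59 − 2.487 = -0.897; 1.59 + 2.487 = 4.077.

[-0.897, 4.077]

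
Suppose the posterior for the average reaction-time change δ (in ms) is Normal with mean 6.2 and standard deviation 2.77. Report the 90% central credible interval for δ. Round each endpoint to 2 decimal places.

The posterior is symmetric, so the 90% equal-tailed interval is δ = 6.2 ± z·2.77 with z = 1.645.
Half-width: 1.645 × 2.77 = 4.56.
6.2 − 4.56 = 1.64; 6.2 + 4.56 = 10.76.

[1.64, 10.76]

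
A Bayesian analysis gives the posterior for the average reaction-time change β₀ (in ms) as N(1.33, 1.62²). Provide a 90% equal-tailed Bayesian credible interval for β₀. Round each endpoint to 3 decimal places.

[-1.335, 3.995]

The posterior is symmetric, so the 90% equal-tailed interval is β₀ = 1.33 ± z·1.62 with z = 1.645.
Half-width: 1.645 × 1.62 = 2.665.
1.33 − 2.665 = -1.335; 1.33 + 2.665 = 3.995.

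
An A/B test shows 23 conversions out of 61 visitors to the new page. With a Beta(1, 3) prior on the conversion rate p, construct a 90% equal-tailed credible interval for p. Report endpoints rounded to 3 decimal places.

Posterior: Beta(1+23, 3+38) = Beta(24, 41).
Equal-tailed 90% interval: the 0.05 and 0.95 quantiles of Beta(24, 41).
Posterior mean ≈ 0.369, SD ≈ 0.059; a Normal approximation gives roughly [0.272, 0.467].
Exact: F⁻¹(0.05) = 0.274; F⁻¹(0.95) = 0.469.

[0.274, 0.469]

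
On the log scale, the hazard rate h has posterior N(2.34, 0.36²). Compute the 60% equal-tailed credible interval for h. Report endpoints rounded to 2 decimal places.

On the log scale the 60% interval is 2.34 ± 0.842 × 0.36 = [2.0370, 2.6430].
Exponentiate: [e^2.0370, e^2.6430] = [7.67, 14.06].

[7.67, 14.06]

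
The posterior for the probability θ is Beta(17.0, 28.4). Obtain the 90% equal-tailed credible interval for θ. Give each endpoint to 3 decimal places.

Posterior: Beta(17.0, 28.4).
Equal-tailed 90% interval: the 0.05 and 0.95 quantiles of Beta(17.0, 28.4).
Posterior mean ≈ 0.374, SD ≈ 0.071; a Normal approximation gives roughly [0.258, 0.491].
Exact: F⁻¹(0.05) = 0.261; F⁻¹(0.95) = 0.495.

[0.261, 0.495]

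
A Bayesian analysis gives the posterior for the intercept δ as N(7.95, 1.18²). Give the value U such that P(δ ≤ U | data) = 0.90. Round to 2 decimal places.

9.46

Need U with P(δ ≤ U) = 0.90: U = 7.95 + z_{0.1}·1.18.
z = 1.282; U = 7.95 + 1.282 × 1.18 = 9.46.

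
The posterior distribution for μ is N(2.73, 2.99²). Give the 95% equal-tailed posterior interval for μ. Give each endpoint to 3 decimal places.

[-3.130, 8.590]

The posterior is symmetric, so the 95% equal-tailed interval is μ = 2.73 ± z·2.99 with z = 1.960.
Half-width: 1.960 × 2.99 = 5.860.
2.73 − 5.860 = -3.130; 2.73 + 5.860 = 8.590.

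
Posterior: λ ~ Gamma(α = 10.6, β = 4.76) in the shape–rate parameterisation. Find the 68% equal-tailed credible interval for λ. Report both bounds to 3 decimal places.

[1.557, 2.896]

Posterior: Gamma(shape 10.6, rate 4.76).
Equal-tailed 68% interval: Gamma(10.6, 4.76) quantiles at 0.16 and 0.84.
Posterior mean ≈ 2.227, SD ≈ 0.684; a Normal approximation gives roughly [1.547, 2.907].
Exact: lower = 1.557; upper = 2.896.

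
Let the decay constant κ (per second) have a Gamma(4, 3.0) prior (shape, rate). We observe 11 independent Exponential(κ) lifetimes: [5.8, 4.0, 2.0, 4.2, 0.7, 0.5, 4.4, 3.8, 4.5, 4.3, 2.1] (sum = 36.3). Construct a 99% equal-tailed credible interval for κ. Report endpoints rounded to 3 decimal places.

[0.175, 0.683]

Posterior: Gamma(4+11, 3.0+36.3) = Gamma(15, 39.3) (shape, rate).
Equal-tailed 99% interval: Gamma(15, 39.3) quantiles at 0.005 and 0.995.
Posterior mean ≈ 0.382, SD ≈ 0.099; a Normal approximation gives roughly [0.128, 0.636].
Exact: lower = 0.175; upper = 0.683.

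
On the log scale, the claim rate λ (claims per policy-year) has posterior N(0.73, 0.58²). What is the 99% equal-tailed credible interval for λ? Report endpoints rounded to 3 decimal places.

[0.466, 9.244]

On the log scale the 99% interval is 0.73 ± 2.576 × 0.58 = [-0.7640, 2.2240].
Exponentiate: [e^-0.7640, e^2.2240] = [0.466, 9.244].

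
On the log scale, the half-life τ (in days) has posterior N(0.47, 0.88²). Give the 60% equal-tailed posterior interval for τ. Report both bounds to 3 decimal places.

[0.763, 3.356]

On the log scale the 60% interval is 0.47 ± 0.842 × 0.88 = [-0.2706, 1.2106].
Exponentiate: [e^-0.2706, e^1.2106] = [0.763, 3.356].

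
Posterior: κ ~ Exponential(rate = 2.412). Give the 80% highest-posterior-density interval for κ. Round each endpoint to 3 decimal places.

The exponential density is strictly decreasing on [0, ∞), so the HPD interval is anchored at 0: [0, q] with P(κ ≤ q) = 0.80.
q = −ln(1 − 0.80) / 2.412 = 1.6094 / 2.412 = 0.667.

[0.000, 0.667]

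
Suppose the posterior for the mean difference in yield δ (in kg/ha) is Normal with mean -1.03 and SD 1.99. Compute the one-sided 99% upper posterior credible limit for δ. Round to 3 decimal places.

3.599

Need U with P(δ ≤ U) = 0.99: U = -1.03 + z_{0.01}·1.99.
z = 2.326; U = -1.03 + 2.326 × 1.99 = 3.599.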